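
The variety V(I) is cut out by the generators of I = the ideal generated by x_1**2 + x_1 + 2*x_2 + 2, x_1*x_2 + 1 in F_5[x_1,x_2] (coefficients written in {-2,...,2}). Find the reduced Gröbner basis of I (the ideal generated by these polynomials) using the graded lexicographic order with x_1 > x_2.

f_1 = x_1**2 + x_1 + 2*x_2 + 2, LT = x_1**2.
f_2 = x_1*x_2 + 1, LT = x_1*x_2.

S(f_1,f_2): lcm = x_1**2*x_2. S = x_1*x_2 + 2*x_2**2 - x_1 + 2*x_2.
  leading term x_1*x_2: subtract (1)·f_2 from x_1*x_2 + 2*x_2**2 - x_1 + 2*x_2 → 2*x_2**2 - x_1 + 2*x_2 - 1
  leading term x_2**2: no divisor's leading term divides it; move 2*x_2**2 to the remainder.
  leading term x_1: no divisor's leading term divides it; move -x_1 to the remainder.
  leading term x_2: no divisor's leading term divides it; move 2*x_2 to the remainder.
  leading term 1: no divisor's leading term divides it; move -1 to the remainder.
  remainder 2*x_2**2 - x_1 + 2*x_2 - 1 ≠ 0; add g_3 = 2*x_2**2 - x_1 + 2*x_2 - 1 to the basis.

The other S-polynomials (S(f_1,g_3), S(f_2,g_3)) all reduce to 0 modulo the current basis, so we have a Gröbner basis.

G = {x_1**2 + x_1 + 2*x_2 + 2, x_1*x_2 + 1, x_2**2 + 2*x_1 + x_2 + 2}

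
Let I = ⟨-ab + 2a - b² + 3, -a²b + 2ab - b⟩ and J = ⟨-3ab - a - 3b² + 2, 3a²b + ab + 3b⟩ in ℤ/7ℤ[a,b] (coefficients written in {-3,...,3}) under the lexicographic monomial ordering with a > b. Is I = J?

Yes, the ideals are equal.

Since reduced Gröbner bases are canonical representatives of ideals under a given ordering, it suffices to compute and compare them.
Buchberger on the first generating set:
f_1 = -ab + 2a - b² + 3, LT = ab.
f_2 = -a²b + 2ab - b, LT = a²b.

S(f_1,f_2): lcm = a²b. S = -2a² + ab² + 2ab - 3a - b.
  leading term a²: no divisor's leading term divides it; move -2a² to the remainder.
  leading term ab²: subtract (-b)·f_1 from ab² + 2ab - 3a - b → -3ab - 3a - b³ + 2b
  leading term ab: subtract (3)·f_1 from -3ab - 3a - b³ + 2b → -2a - b³ + 3b² + 2b - 2
  leading term a: no divisor's leading term divides it; move -2a to the remainder.
  leading term b³: no divisor's leading term divides it; move -b³ to the remainder.
  leading term b²: no divisor's leading term divides it; move 3b² to the remainder.
  leading term b: no divisor's leading term divides it; move 2b to the remainder.
  leading term 1: no divisor's leading term divides it; move -2 to the remainder.
  remainder -2a² - 2a - b³ + 3b² + 2b - 2 ≠ 0; add g_3 = -2a² - 2a - b³ + 3b² + 2b - 2 to the basis.

S(f_1,g_3): lcm = a²b. S = -2a² + ab² - ab - 3a + 3b⁴ - 2b³ + b² - b.
  leading term a²: subtract (1)·g_3 from -2a² + ab² - ab - 3a + 3b⁴ - 2b³ + b² - b → ab² - ab - a + 3b⁴ - b³ - 2b² - 3b + 2
  leading term ab²: subtract (-b)·f_1 from ab² - ab - a + 3b⁴ - b³ - 2b² - 3b + 2 → ab - a + 3b⁴ - 2b³ - 2b² + 2
  leading term ab: subtract (-1)·f_1 from ab - a + 3b⁴ - 2b³ - 2b² + 2 → a + 3b⁴ - 2b³ - 3b² - 2
  leading term a: no divisor's leading term divides it; move a to the remainder.
  leading term b⁴: no divisor's leading term divides it; move 3b⁴ to the remainder.
  leading term b³: no divisor's leading term divides it; move -2b³ to the remainder.
  leading term b²: no divisor's leading term divides it; move -3b² to the remainder.
  leading term 1: no divisor's leading term divides it; move -2 to the remainder.
  remainder a + 3b⁴ - 2b³ - 3b² - 2 ≠ 0; add g_4 = a + 3b⁴ - 2b³ - 3b² - 2 to the basis.

S(f_1,g_4): lcm = ab. S = -2a - 3b⁵ + 2b⁴ + 3b³ + b² + 2b - 3.
  leading term a: subtract (-2)·g_4 from -2a - 3b⁵ + 2b⁴ + 3b³ + b² + 2b - 3 → -3b⁵ + b⁴ - b³ + 2b² + 2b
  leading term b⁵: no divisor's leading term divides it; move -3b⁵ to the remainder.
  leading term b⁴: no divisor's leading term divides it; move b⁴ to the remainder.
  leading term b³: no divisor's leading term divides it; move -b³ to the remainder.
  leading term b²: no divisor's leading term divides it; move 2b² to the remainder.
  leading term b: no divisor's leading term divides it; move 2b to the remainder.
  remainder -3b⁵ + b⁴ - b³ + 2b² + 2b ≠ 0; add g_5 = -3b⁵ + b⁴ - b³ + 2b² + 2b to the basis.

The other S-polynomials (S(f_2,g_3), S(f_2,g_4), S(g_3,g_4), S(f_1,g_5), S(f_2,g_5), S(g_3,g_5), S(g_4,g_5)) all reduce to 0 modulo the current basis, so we have a Gröbner basis.
Inter-reduce: drop elements whose leading term is divisible by another's, tail-reduce, and make monic.
Reduced Gröbner basis: {a + 3b⁴ - 2b³ - 3b² - 2, b⁵ + 2b⁴ - 2b³ - 3b² - 3b}.

Buchberger on the second generating set:
h_1 = -3ab - a - 3b² + 2, LT = ab.
h_2 = 3a²b + ab + 3b, LT = a²b.

S(h_1,h_2): lcm = a²b. S = -2a² + ab² + 2ab - 3a - b.
  leading term a²: no divisor's leading term divides it; move -2a² to the remainder.
  leading term ab²: subtract (2b)·h_1 from ab² + 2ab - 3a - b → -3ab - 3a - b³ + 2b
  leading term ab: subtract (1)·h_1 from -3ab - 3a - b³ + 2b → -2a - b³ + 3b² + 2b - 2
  leading term a: no divisor's leading term divides it; move -2a to the remainder.
  leading term b³: no divisor's leading term divides it; move -b³ to the remainder.
  leading term b²: no divisor's leading term divides it; move 3b² to the remainder.
  leading term b: no divisor's leading term divides it; move 2b to the remainder.
  leading term 1: no divisor's leading term divides it; move -2 to the remainder.
  remainder -2a² - 2a - b³ + 3b² + 2b - 2 ≠ 0; add k_3 = -2a² - 2a - b³ + 3b² + 2b - 2 to the basis.

S(h_1,k_3): lcm = a²b. S = -2a² + ab² - ab - 3a + 3b⁴ - 2b³ + b² - b.
  leading term a²: subtract (1)·k_3 from -2a² + ab² - ab - 3a + 3b⁴ - 2b³ + b² - b → ab² - ab - a + 3b⁴ - b³ - 2b² - 3b + 2
  leading term ab²: subtract (2b)·h_1 from ab² - ab - a + 3b⁴ - b³ - 2b² - 3b + 2 → ab - a + 3b⁴ - 2b³ - 2b² + 2
  leading term ab: subtract (2)·h_1 from ab - a + 3b⁴ - 2b³ - 2b² + 2 → a + 3b⁴ - 2b³ - 3b² - 2
  leading term a: no divisor's leading term divides it; move a to the remainder.
  leading term b⁴: no divisor's leading term divides it; move 3b⁴ to the remainder.
  leading term b³: no divisor's leading term divides it; move -2b³ to the remainder.
  leading term b²: no divisor's leading term divides it; move -3b² to the remainder.
  leading term 1: no divisor's leading term divides it; move -2 to the remainder.
  remainder a + 3b⁴ - 2b³ - 3b² - 2 ≠ 0; add k_4 = a + 3b⁴ - 2b³ - 3b² - 2 to the basis.

S(h_1,k_4): lcm = ab. S = -2a - 3b⁵ + 2b⁴ + 3b³ + b² + 2b - 3.
  leading term a: subtract (-2)·k_4 from -2a - 3b⁵ + 2b⁴ + 3b³ + b² + 2b - 3 → -3b⁵ + b⁴ - b³ + 2b² + 2b
  leading term b⁵: no divisor's leading term divides it; move -3b⁵ to the remainder.
  leading term b⁴: no divisor's leading term divides it; move b⁴ to the remainder.
  leading term b³: no divisor's leading term divides it; move -b³ to the remainder.
  leading term b²: no divisor's leading term divides it; move 2b² to the remainder.
  leading term b: no divisor's leading term divides it; move 2b to the remainder.
  remainder -3b⁵ + b⁴ - b³ + 2b² + 2b ≠ 0; add k_5 = -3b⁵ + b⁴ - b³ + 2b² + 2b to the basis.

The other S-polynomials (S(h_2,k_3), S(h_2,k_4), S(k_3,k_4), S(h_1,k_5), S(h_2,k_5), S(k_3,k_5), S(k_4,k_5)) all reduce to 0 modulo the current basis, so we have a Gröbner basis.
Inter-reduce: drop elements whose leading term is divisible by another's, tail-reduce, and make monic.
Reduced Gröbner basis: {a + 3b⁴ - 2b³ - 3b² - 2, b⁵ + 2b⁴ - 2b³ - 3b² - 3b}.

Same reduced basis, so the two generating sets span the same ideal.
The same test decides containment: I ⊆ J iff every generator of I reduces to 0 modulo a Gröbner basis of J.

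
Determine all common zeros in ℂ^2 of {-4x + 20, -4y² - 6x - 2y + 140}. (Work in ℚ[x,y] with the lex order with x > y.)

Compute a lex Gröbner basis by Buchberger's algorithm.
f_1 = -4x + 20, LT = x.
f_2 = -6x - 4y² - 2y + 140, LT = x.

S(f_1,f_2): lcm = x. S = -⅔y² - ⅓y + 55/3.
  leading term y²: no divisor's leading term divides it; move -⅔y² to the remainder.
  leading term y: no divisor's leading term divides it; move -⅓y to the remainder.
  leading term 1: no divisor's leading term divides it; move 55/3 to the remainder.
  remainder -⅔y² - ⅓y + 55/3 ≠ 0; add h_3 = -⅔y² - ⅓y + 55/3 to the basis.

The other S-polynomials (S(f_1,h_3), S(f_2,h_3)) all reduce to 0 modulo the current basis, so we have a Gröbner basis.
Inter-reduce: drop elements whose leading term is divisible by another's, tail-reduce, and make monic.
Reduced Gröbner basis: {x - 5, y² + ½y - 55/2}.

From the last basis element, y² + ½y - 55/2 = 0, so y takes values in {-11/2, 5}. Each choice, substituted upward through the basis, yields the corresponding point(s) of the solution set.
  y = -11/2: the earlier basis element becomes x - 5 = 0, giving x = 5 — point (5, -11/2).
  y = 5: the earlier basis element becomes x - 5 = 0, giving x = 5 — point (5, 5).
Check: every point annihilates each of the original generators.

{(5, -11/2), (5, 5)}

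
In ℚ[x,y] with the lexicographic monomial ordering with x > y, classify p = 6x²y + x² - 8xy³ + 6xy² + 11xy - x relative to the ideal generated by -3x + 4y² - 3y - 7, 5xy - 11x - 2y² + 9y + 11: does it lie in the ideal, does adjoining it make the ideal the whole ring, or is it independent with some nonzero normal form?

6x²y + x² - 8xy³ + 6xy² + 11xy - x is independent of I; its normal form modulo I is -26/3y² + 4y + 38/3.

First compute the reduced Gröbner basis of I by Buchberger's algorithm.
f_1 = -3x + 4y² - 3y - 7, LT = x.
f_2 = 5xy - 11x - 2y² + 9y + 11, LT = xy.

S(f_1,f_2): lcm = xy. S = 11/5x - 4/3y³ + 7/5y² + 8/15y - 11/5.
  leading term x: subtract (-11/15)·f_1 from 11/5x - 4/3y³ + 7/5y² + 8/15y - 11/5 → -4/3y³ + 13/3y² - 5/3y - 22/3
  leading term y³: no divisor's leading term divides it; move -4/3y³ to the remainder.
  leading term y²: no divisor's leading term divides it; move 13/3y² to the remainder.
  leading term y: no divisor's leading term divides it; move -5/3y to the remainder.
  leading term 1: no divisor's leading term divides it; move -22/3 to the remainder.
  remainder -4/3y³ + 13/3y² - 5/3y - 22/3 ≠ 0; add h_3 = -4/3y³ + 13/3y² - 5/3y - 22/3 to the basis.

The other S-polynomials (S(f_1,h_3), S(f_2,h_3)) all reduce to 0 modulo the current basis, so we have a Gröbner basis.
Inter-reduce: drop elements whose leading term is divisible by another's, tail-reduce, and make monic.
Reduced Gröbner basis: {x - 4/3y² + y + 7/3, y³ - 13/4y² + 5/4y + 11/2}.
Label its elements g_1 = x - 4/3y² + y + 7/3, g_2 = y³ - 13/4y² + 5/4y + 11/2.

Reduce p = 6x²y + x² - 8xy³ + 6xy² + 11xy - x modulo G:
  leading term x²y: subtract (6xy)·g_1 from 6x²y + x² - 8xy³ + 6xy² + 11xy - x → x² - 3xy - x
  leading term x²: subtract (x)·g_1 from x² - 3xy - x → 4/3xy² - 4xy - 10/3x
  leading term xy²: subtract (4/3y²)·g_1 from 4/3xy² - 4xy - 10/3x → -4xy - 10/3x + 16/9y⁴ - 4/3y³ - 28/9y²
  leading term xy: subtract (-4y)·g_1 from -4xy - 10/3x + 16/9y⁴ - 4/3y³ - 28/9y² → -10/3x + 16/9y⁴ - 20/3y³ + 8/9y² + 28/3y
  leading term x: subtract (-10/3)·g_1 from -10/3x + 16/9y⁴ - 20/3y³ + 8/9y² + 28/3y → 16/9y⁴ - 20/3y³ - 32/9y² + 38/3y + 70/9
  leading term y⁴: subtract (16/9y)·g_2 from 16/9y⁴ - 20/3y³ - 32/9y² + 38/3y + 70/9 → -8/9y³ - 52/9y² + 26/9y + 70/9
  leading term y³: subtract (-8/9)·g_2 from -8/9y³ - 52/9y² + 26/9y + 70/9 → -26/3y² + 4y + 38/3
  leading term y²: no divisor's leading term divides it; move -26/3y² to the remainder.
  leading term y: no divisor's leading term divides it; move 4y to the remainder.
  leading term 1: no divisor's leading term divides it; move 38/3 to the remainder.
  normal form = -26/3y² + 4y + 38/3.
The normal form is nonzero, so p ∉ I. Since p minus its normal form lies in I, I + (p) = I + (r) where r = -26/3y² + 4y + 38/3; decide whether this ideal is the whole ring.
Run Buchberger on G together with r (pairs among the g_i already reduce to 0 since G is a Gröbner basis):
g_1 = x - 4/3y² + y + 7/3, LT = x.
g_2 = y³ - 13/4y² + 5/4y + 11/2, LT = y³.
r = -26/3y² + 4y + 38/3, LT = y².

S(g_2,r): lcm = y³. S = -145/52y² + 141/52y + 11/2.
  leading term y²: subtract (435/1352)·r from -145/52y² + 141/52y + 11/2 → 963/676y + 963/676
  leading term y: no divisor's leading term divides it; move 963/676y to the remainder.
  leading term 1: no divisor's leading term divides it; move 963/676 to the remainder.
  remainder 963/676y + 963/676 ≠ 0; add m_4 = 963/676y + 963/676 to the basis.

The other S-polynomials (S(g_1,g_2), S(g_1,r), S(g_1,m_4), S(g_2,m_4), S(r,m_4)) all reduce to 0 modulo the current basis, so we have a Gröbner basis.
Inter-reduce: drop elements whose leading term is divisible by another's, tail-reduce, and make monic.
Reduced Gröbner basis: {x, y + 1}.
The reduced Gröbner basis of I + (p) is {x, y + 1} ≠ {1}, a proper ideal, so the enlarged system stays consistent: p is independent of I, with normal form -26/3y² + 4y + 38/3.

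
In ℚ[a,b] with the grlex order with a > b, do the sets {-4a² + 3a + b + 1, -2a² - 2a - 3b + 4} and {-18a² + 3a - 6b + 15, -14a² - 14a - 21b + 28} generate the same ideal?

Yes, the ideals are equal.

Since reduced Gröbner bases are canonical representatives of ideals under a given ordering, it suffices to compute and compare them.
Buchberger on the first generating set:
f_1 = -4a² + 3a + b + 1, LT = a².
f_2 = -2a² - 2a - 3b + 4, LT = a².

S(f_1,f_2): lcm = a². S = -7/4a - 7/4b + 7/4.
  leading term a: no divisor's leading term divides it; move -7/4a to the remainder.
  leading term b: no divisor's leading term divides it; move -7/4b to the remainder.
  leading term 1: no divisor's leading term divides it; move 7/4 to the remainder.
  remainder -7/4a - 7/4b + 7/4 ≠ 0; add g_3 = -7/4a - 7/4b + 7/4 to the basis.

S(f_1,g_3): lcm = a². S = -ab + ¼a - ¼b - ¼.
  leading term ab: subtract (4/7b)·g_3 from -ab + ¼a - ¼b - ¼ → b² + ¼a - 5/4b - ¼
  leading term b²: no divisor's leading term divides it; move b² to the remainder.
  leading term a: subtract (-1/7)·g_3 from ¼a - 5/4b - ¼ → -3/2b
  leading term b: no divisor's leading term divides it; move -3/2b to the remainder.
  remainder b² - 3/2b ≠ 0; add g_4 = b² - 3/2b to the basis.

The other S-polynomials (S(f_2,g_3), S(f_1,g_4), S(f_2,g_4), S(g_3,g_4)) all reduce to 0 modulo the current basis, so we have a Gröbner basis.
Inter-reduce: drop elements whose leading term is divisible by another's, tail-reduce, and make monic.
Reduced Gröbner basis: {b² - 3/2b, a + b - 1}.

Buchberger on the second generating set:
h_1 = -18a² + 3a - 6b + 15, LT = a².
h_2 = -14a² - 14a - 21b + 28, LT = a².

S(h_1,h_2): lcm = a². S = -7/6a - 7/6b + 7/6.
  leading term a: no divisor's leading term divides it; move -7/6a to the remainder.
  leading term b: no divisor's leading term divides it; move -7/6b to the remainder.
  leading term 1: no divisor's leading term divides it; move 7/6 to the remainder.
  remainder -7/6a - 7/6b + 7/6 ≠ 0; add k_3 = -7/6a - 7/6b + 7/6 to the basis.

S(h_1,k_3): lcm = a². S = -ab + ⅚a + ⅓b - ⅚.
  leading term ab: subtract (6/7b)·k_3 from -ab + ⅚a + ⅓b - ⅚ → b² + ⅚a - ⅔b - ⅚
  leading term b²: no divisor's leading term divides it; move b² to the remainder.
  leading term a: subtract (-5/7)·k_3 from ⅚a - ⅔b - ⅚ → -3/2b
  leading term b: no divisor's leading term divides it; move -3/2b to the remainder.
  remainder b² - 3/2b ≠ 0; add k_4 = b² - 3/2b to the basis.

The other S-polynomials (S(h_2,k_3), S(h_1,k_4), S(h_2,k_4), S(k_3,k_4)) all reduce to 0 modulo the current basis, so we have a Gröbner basis.
Inter-reduce: drop elements whose leading term is divisible by another's, tail-reduce, and make monic.
Reduced Gröbner basis: {b² - 3/2b, a + b - 1}.

These coincide, so the ideals are equal.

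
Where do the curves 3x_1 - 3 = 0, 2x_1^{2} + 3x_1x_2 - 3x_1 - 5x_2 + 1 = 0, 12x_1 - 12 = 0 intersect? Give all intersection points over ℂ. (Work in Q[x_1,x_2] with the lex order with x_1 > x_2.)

Compute a lex Gröbner basis by Buchberger's algorithm.
f_1 = 3x_1 - 3, LT = x_1.
f_2 = 2x_1^{2} + 3x_1x_2 - 3x_1 - 5x_2 + 1, LT = x_1^{2}.
f_3 = 12x_1 - 12, LT = x_1.

S(f_1,f_2): lcm = x_1^{2}. S = -\tfrac{3}{2}x_1x_2 + \tfrac{1}{2}x_1 + \tfrac{5}{2}x_2 - \tfrac{1}{2}.
  leading term x_1x_2: subtract (-\tfrac{1}{2}x_2)·f_1 from -\tfrac{3}{2}x_1x_2 + \tfrac{1}{2}x_1 + \tfrac{5}{2}x_2 - \tfrac{1}{2} → \tfrac{1}{2}x_1 + x_2 - \tfrac{1}{2}
  leading term x_1: subtract (\tfrac{1}{6})·f_1 from \tfrac{1}{2}x_1 + x_2 - \tfrac{1}{2} → x_2
  leading term x_2: no divisor's leading term divides it; move x_2 to the remainder.
  remainder x_2 ≠ 0; add h_4 = x_2 to the basis.

The other S-polynomials (S(f_1,f_3), S(f_2,f_3), S(f_1,h_4), S(f_2,h_4), S(f_3,h_4)) all reduce to 0 modulo the current basis, so we have a Gröbner basis.
Inter-reduce: drop elements whose leading term is divisible by another's, tail-reduce, and make monic.
Reduced Gröbner basis: {x_1 - 1, x_2}.

A lex Gröbner basis eliminates variables successively. Here x_2 depends only on x_2, with roots {0}; lifting each root through the earlier basis elements recovers the full solutions.
  x_2 = 0: the earlier basis element becomes x_1 - 1 = 0, giving x_1 = 1 — point (1, 0).

{(1, 0)}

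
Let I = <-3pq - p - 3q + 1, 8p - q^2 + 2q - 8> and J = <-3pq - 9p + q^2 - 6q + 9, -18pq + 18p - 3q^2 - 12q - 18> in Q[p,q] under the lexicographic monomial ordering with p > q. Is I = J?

Two ideals are equal iff their reduced Gröbner bases coincide (the reduced basis is unique for a fixed ordering).
Buchberger on the first generating set:
f_1 = -3pq - p - 3q + 1, LT = pq.
f_2 = 8p - q^2 + 2q - 8, LT = p.

S(f_1,f_2): lcm = pq. S = 1/3p + 1/8q^3 - 1/4q^2 + 2q - 1/3.
  reduce S modulo (f_1, f_2):
  remainder 1/8q^3 - 5/24q^2 + 23/12q ≠ 0; add g_3 = 1/8q^3 - 5/24q^2 + 23/12q to the basis.

The other S-polynomials (S(f_1,g_3), S(f_2,g_3)) all reduce to 0 modulo the current basis, so we have a Gröbner basis.
Inter-reduce: drop elements whose leading term is divisible by another's, tail-reduce, and make monic.
Reduced Gröbner basis: {p - 1/8q^2 + 1/4q - 1, q^3 - 5/3q^2 + 46/3q}.

Buchberger on the second generating set:
h_1 = -3pq - 9p + q^2 - 6q + 9, LT = pq.
h_2 = -18pq + 18p - 3q^2 - 12q - 18, LT = pq.

S(h_1,h_2): lcm = pq. S = 4p - 1/2q^2 + 4/3q - 4.
  reduce S modulo (h_1, h_2):
  remainder 4p - 1/2q^2 + 4/3q - 4 ≠ 0; add k_3 = 4p - 1/2q^2 + 4/3q - 4 to the basis.

S(h_1,k_3): lcm = pq. S = 3p + 1/8q^3 - 2/3q^2 + 3q - 3.
  reduce S modulo (h_1, h_2, k_3):
  remainder 1/8q^3 - 7/24q^2 + 2q ≠ 0; add k_4 = 1/8q^3 - 7/24q^2 + 2q to the basis.

The other S-polynomials (S(h_2,k_3), S(h_1,k_4), S(h_2,k_4), S(k_3,k_4)) all reduce to 0 modulo the current basis, so we have a Gröbner basis.
Inter-reduce: drop elements whose leading term is divisible by another's, tail-reduce, and make monic.
Reduced Gröbner basis: {p - 1/8q^2 + 1/3q - 1, q^3 - 7/3q^2 + 16q}.

The bases are distinct; the ideals are different.
The choice of monomial ordering does not affect the verdict — as long as both bases are computed under the same ordering, their equality decides ideal equality.

No, the ideals differ.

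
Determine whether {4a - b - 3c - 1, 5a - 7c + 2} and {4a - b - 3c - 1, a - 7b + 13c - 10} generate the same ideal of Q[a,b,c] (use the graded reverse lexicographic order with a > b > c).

Two ideals are equal iff their reduced Gröbner bases coincide (the reduced basis is unique for a fixed ordering).
Buchberger on the first generating set:
f_1 = 4a - b - 3c - 1, LT = a.
f_2 = 5a - 7c + 2, LT = a.

S(f_1,f_2): lcm = a. S = -\tfrac{1}{4}b + \tfrac{13}{20}c - \tfrac{13}{20}.
  leading term b: no divisor's leading term divides it; move -\tfrac{1}{4}b to the remainder.
  leading term c: no divisor's leading term divides it; move \tfrac{13}{20}c to the remainder.
  leading term 1: no divisor's leading term divides it; move -\tfrac{13}{20} to the remainder.
  remainder -\tfrac{1}{4}b + \tfrac{13}{20}c - \tfrac{13}{20} ≠ 0; add g_3 = -\tfrac{1}{4}b + \tfrac{13}{20}c - \tfrac{13}{20} to the basis.

The other S-polynomials (S(f_1,g_3), S(f_2,g_3)) all reduce to 0 modulo the current basis, so we have a Gröbner basis.
Inter-reduce: drop elements whose leading term is divisible by another's, tail-reduce, and make monic.
Reduced Gröbner basis: {a - \tfrac{7}{5}c + \tfrac{2}{5}, b - \tfrac{13}{5}c + \tfrac{13}{5}}.

Buchberger on the second generating set:
h_1 = 4a - b - 3c - 1, LT = a.
h_2 = a - 7b + 13c - 10, LT = a.

S(h_1,h_2): lcm = a. S = \tfrac{27}{4}b - \tfrac{55}{4}c + \tfrac{39}{4}.
  leading term b: no divisor's leading term divides it; move \tfrac{27}{4}b to the remainder.
  leading term c: no divisor's leading term divides it; move -\tfrac{55}{4}c to the remainder.
  leading term 1: no divisor's leading term divides it; move \tfrac{39}{4} to the remainder.
  remainder \tfrac{27}{4}b - \tfrac{55}{4}c + \tfrac{39}{4} ≠ 0; add k_3 = \tfrac{27}{4}b - \tfrac{55}{4}c + \tfrac{39}{4} to the basis.

The other S-polynomials (S(h_1,k_3), S(h_2,k_3)) all reduce to 0 modulo the current basis, so we have a Gröbner basis.
Inter-reduce: drop elements whose leading term is divisible by another's, tail-reduce, and make monic.
Reduced Gröbner basis: {a - \tfrac{34}{27}c + \tfrac{1}{9}, b - \tfrac{55}{27}c + \tfrac{13}{9}}.

The bases are distinct; the ideals are different.

No, the ideals differ.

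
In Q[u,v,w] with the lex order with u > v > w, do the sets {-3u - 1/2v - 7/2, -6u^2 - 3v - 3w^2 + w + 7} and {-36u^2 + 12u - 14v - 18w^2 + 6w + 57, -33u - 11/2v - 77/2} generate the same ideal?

No, the ideals differ.

Since reduced Gröbner bases are canonical representatives of ideals under a given ordering, it suffices to compute and compare them.
Buchberger on the first generating set:
f_1 = -3u - 1/2v - 7/2, LT = u.
f_2 = -6u^2 - 3v - 3w^2 + w + 7, LT = u^2.

S(f_1,f_2): lcm = u^2. S = 1/6uv + 7/6u - 1/2v - 1/2w^2 + 1/6w + 7/6.
  leading term uv: subtract (-1/18v)·f_1 from 1/6uv + 7/6u - 1/2v - 1/2w^2 + 1/6w + 7/6 → 7/6u - 1/36v^2 - 25/36v - 1/2w^2 + 1/6w + 7/6
  leading term u: subtract (-7/18)·f_1 from 7/6u - 1/36v^2 - 25/36v - 1/2w^2 + 1/6w + 7/6 → -1/36v^2 - 8/9v - 1/2w^2 + 1/6w - 7/36
  leading term v^2: no divisor's leading term divides it; move -1/36v^2 to the remainder.
  leading term v: no divisor's leading term divides it; move -8/9v to the remainder.
  leading term w^2: no divisor's leading term divides it; move -1/2w^2 to the remainder.
  leading term w: no divisor's leading term divides it; move 1/6w to the remainder.
  leading term 1: no divisor's leading term divides it; move -7/36 to the remainder.
  remainder -1/36v^2 - 8/9v - 1/2w^2 + 1/6w - 7/36 ≠ 0; add g_3 = -1/36v^2 - 8/9v - 1/2w^2 + 1/6w - 7/36 to the basis.

The other S-polynomials (S(f_1,g_3), S(f_2,g_3)) all reduce to 0 modulo the current basis, so we have a Gröbner basis.
Inter-reduce: drop elements whose leading term is divisible by another's, tail-reduce, and make monic.
Reduced Gröbner basis: {u + 1/6v + 7/6, v^2 + 32v + 18w^2 - 6w + 7}.

Buchberger on the second generating set:
h_1 = -36u^2 + 12u - 14v - 18w^2 + 6w + 57, LT = u^2.
h_2 = -33u - 11/2v - 77/2, LT = u.

S(h_1,h_2): lcm = u^2. S = -1/6uv - 3/2u + 7/18v + 1/2w^2 - 1/6w - 19/12.
  leading term uv: subtract (1/198v)·h_2 from -1/6uv - 3/2u + 7/18v + 1/2w^2 - 1/6w - 19/12 → -3/2u + 1/36v^2 + 7/12v + 1/2w^2 - 1/6w - 19/12
  leading term u: subtract (1/22)·h_2 from -3/2u + 1/36v^2 + 7/12v + 1/2w^2 - 1/6w - 19/12 → 1/36v^2 + 5/6v + 1/2w^2 - 1/6w + 1/6
  leading term v^2: no divisor's leading term divides it; move 1/36v^2 to the remainder.
  leading term v: no divisor's leading term divides it; move 5/6v to the remainder.
  leading term w^2: no divisor's leading term divides it; move 1/2w^2 to the remainder.
  leading term w: no divisor's leading term divides it; move -1/6w to the remainder.
  leading term 1: no divisor's leading term divides it; move 1/6 to the remainder.
  remainder 1/36v^2 + 5/6v + 1/2w^2 - 1/6w + 1/6 ≠ 0; add k_3 = 1/36v^2 + 5/6v + 1/2w^2 - 1/6w + 1/6 to the basis.

The other S-polynomials (S(h_1,k_3), S(h_2,k_3)) all reduce to 0 modulo the current basis, so we have a Gröbner basis.
Inter-reduce: drop elements whose leading term is divisible by another's, tail-reduce, and make monic.
Reduced Gröbner basis: {u + 1/6v + 7/6, v^2 + 30v + 18w^2 - 6w + 6}.

These differ, so the ideals are not equal.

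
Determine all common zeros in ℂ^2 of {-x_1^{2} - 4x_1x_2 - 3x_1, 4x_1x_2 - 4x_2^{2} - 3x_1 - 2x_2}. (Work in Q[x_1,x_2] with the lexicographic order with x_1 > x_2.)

Compute a lex Gröbner basis by Buchberger's algorithm.
f_1 = -x_1^{2} - 4x_1x_2 - 3x_1, LT = x_1^{2}.
f_2 = 4x_1x_2 - 3x_1 - 4x_2^{2} - 2x_2, LT = x_1x_2.

S(f_1,f_2): lcm = x_1^{2}x_2. S = \tfrac{3}{4}x_1^{2} + 5x_1x_2^{2} + \tfrac{7}{2}x_1x_2.
  leading term x_1^{2}: subtract (-\tfrac{3}{4})·f_1 from \tfrac{3}{4}x_1^{2} + 5x_1x_2^{2} + \tfrac{7}{2}x_1x_2 → 5x_1x_2^{2} + \tfrac{1}{2}x_1x_2 - \tfrac{9}{4}x_1
  leading term x_1x_2^{2}: subtract (\tfrac{5}{4}x_2)·f_2 from 5x_1x_2^{2} + \tfrac{1}{2}x_1x_2 - \tfrac{9}{4}x_1 → \tfrac{17}{4}x_1x_2 - \tfrac{9}{4}x_1 + 5x_2^{3} + \tfrac{5}{2}x_2^{2}
  leading term x_1x_2: subtract (\tfrac{17}{16})·f_2 from \tfrac{17}{4}x_1x_2 - \tfrac{9}{4}x_1 + 5x_2^{3} + \tfrac{5}{2}x_2^{2} → \tfrac{15}{16}x_1 + 5x_2^{3} + \tfrac{27}{4}x_2^{2} + \tfrac{17}{8}x_2
  leading term x_1: no divisor's leading term divides it; move \tfrac{15}{16}x_1 to the remainder.
  leading term x_2^{3}: no divisor's leading term divides it; move 5x_2^{3} to the remainder.
  leading term x_2^{2}: no divisor's leading term divides it; move \tfrac{27}{4}x_2^{2} to the remainder.
  leading term x_2: no divisor's leading term divides it; move \tfrac{17}{8}x_2 to the remainder.
  remainder \tfrac{15}{16}x_1 + 5x_2^{3} + \tfrac{27}{4}x_2^{2} + \tfrac{17}{8}x_2 ≠ 0; add h_3 = \tfrac{15}{16}x_1 + 5x_2^{3} + \tfrac{27}{4}x_2^{2} + \tfrac{17}{8}x_2 to the basis.

S(f_1,h_3): lcm = x_1^{2}. S = -\tfrac{16}{3}x_1x_2^{3} - \tfrac{36}{5}x_1x_2^{2} + \tfrac{26}{15}x_1x_2 + 3x_1.
  leading term x_1x_2^{3}: subtract (-\tfrac{4}{3}x_2^{2})·f_2 from -\tfrac{16}{3}x_1x_2^{3} - \tfrac{36}{5}x_1x_2^{2} + \tfrac{26}{15}x_1x_2 + 3x_1 → -\tfrac{56}{5}x_1x_2^{2} + \tfrac{26}{15}x_1x_2 + 3x_1 - \tfrac{16}{3}x_2^{4} - \tfrac{8}{3}x_2^{3}
  leading term x_1x_2^{2}: subtract (-\tfrac{14}{5}x_2)·f_2 from -\tfrac{56}{5}x_1x_2^{2} + \tfrac{26}{15}x_1x_2 + 3x_1 - \tfrac{16}{3}x_2^{4} - \tfrac{8}{3}x_2^{3} → -\tfrac{20}{3}x_1x_2 + 3x_1 - \tfrac{16}{3}x_2^{4} - \tfrac{208}{15}x_2^{3} - \tfrac{28}{5}x_2^{2}
  leading term x_1x_2: subtract (-\tfrac{5}{3})·f_2 from -\tfrac{20}{3}x_1x_2 + 3x_1 - \tfrac{16}{3}x_2^{4} - \tfrac{208}{15}x_2^{3} - \tfrac{28}{5}x_2^{2} → -2x_1 - \tfrac{16}{3}x_2^{4} - \tfrac{208}{15}x_2^{3} - \tfrac{184}{15}x_2^{2} - \tfrac{10}{3}x_2
  leading term x_1: subtract (-\tfrac{32}{15})·h_3 from -2x_1 - \tfrac{16}{3}x_2^{4} - \tfrac{208}{15}x_2^{3} - \tfrac{184}{15}x_2^{2} - \tfrac{10}{3}x_2 → -\tfrac{16}{3}x_2^{4} - \tfrac{16}{5}x_2^{3} + \tfrac{32}{15}x_2^{2} + \tfrac{6}{5}x_2
  leading term x_2^{4}: no divisor's leading term divides it; move -\tfrac{16}{3}x_2^{4} to the remainder.
  leading term x_2^{3}: no divisor's leading term divides it; move -\tfrac{16}{5}x_2^{3} to the remainder.
  leading term x_2^{2}: no divisor's leading term divides it; move \tfrac{32}{15}x_2^{2} to the remainder.
  leading term x_2: no divisor's leading term divides it; move \tfrac{6}{5}x_2 to the remainder.
  remainder -\tfrac{16}{3}x_2^{4} - \tfrac{16}{5}x_2^{3} + \tfrac{32}{15}x_2^{2} + \tfrac{6}{5}x_2 ≠ 0; add h_4 = -\tfrac{16}{3}x_2^{4} - \tfrac{16}{5}x_2^{3} + \tfrac{32}{15}x_2^{2} + \tfrac{6}{5}x_2 to the basis.

S(f_2,h_3): lcm = x_1x_2. S = -\tfrac{3}{4}x_1 - \tfrac{16}{3}x_2^{4} - \tfrac{36}{5}x_2^{3} - \tfrac{49}{15}x_2^{2} - \tfrac{1}{2}x_2.
  leading term x_1: subtract (-\tfrac{4}{5})·h_3 from -\tfrac{3}{4}x_1 - \tfrac{16}{3}x_2^{4} - \tfrac{36}{5}x_2^{3} - \tfrac{49}{15}x_2^{2} - \tfrac{1}{2}x_2 → -\tfrac{16}{3}x_2^{4} - \tfrac{16}{5}x_2^{3} + \tfrac{32}{15}x_2^{2} + \tfrac{6}{5}x_2
  leading term x_2^{4}: subtract (1)·h_4 from -\tfrac{16}{3}x_2^{4} - \tfrac{16}{5}x_2^{3} + \tfrac{32}{15}x_2^{2} + \tfrac{6}{5}x_2 → 0
  remainder 0.

S(f_1,h_4): leading monomials are coprime, so the S-polynomial reduces to 0 (Buchberger's first criterion).
S(f_2,h_4): lcm = x_1x_2^{4}. S = -\tfrac{27}{20}x_1x_2^{3} + \tfrac{2}{5}x_1x_2^{2} + \tfrac{9}{40}x_1x_2 - x_2^{5} - \tfrac{1}{2}x_2^{4}.
  leading term x_1x_2^{3}: subtract (-\tfrac{27}{80}x_2^{2})·f_2 from -\tfrac{27}{20}x_1x_2^{3} + \tfrac{2}{5}x_1x_2^{2} + \tfrac{9}{40}x_1x_2 - x_2^{5} - \tfrac{1}{2}x_2^{4} → -\tfrac{49}{80}x_1x_2^{2} + \tfrac{9}{40}x_1x_2 - x_2^{5} - \tfrac{37}{20}x_2^{4} - \tfrac{27}{40}x_2^{3}
  leading term x_1x_2^{2}: subtract (-\tfrac{49}{320}x_2)·f_2 from -\tfrac{49}{80}x_1x_2^{2} + \tfrac{9}{40}x_1x_2 - x_2^{5} - \tfrac{37}{20}x_2^{4} - \tfrac{27}{40}x_2^{3} → -\tfrac{15}{64}x_1x_2 - x_2^{5} - \tfrac{37}{20}x_2^{4} - \tfrac{103}{80}x_2^{3} - \tfrac{49}{160}x_2^{2}
  leading term x_1x_2: subtract (-\tfrac{15}{256})·f_2 from -\tfrac{15}{64}x_1x_2 - x_2^{5} - \tfrac{37}{20}x_2^{4} - \tfrac{103}{80}x_2^{3} - \tfrac{49}{160}x_2^{2} → -\tfrac{45}{256}x_1 - x_2^{5} - \tfrac{37}{20}x_2^{4} - \tfrac{103}{80}x_2^{3} - \tfrac{173}{320}x_2^{2} - \tfrac{15}{128}x_2
  leading term x_1: subtract (-\tfrac{3}{16})·h_3 from -\tfrac{45}{256}x_1 - x_2^{5} - \tfrac{37}{20}x_2^{4} - \tfrac{103}{80}x_2^{3} - \tfrac{173}{320}x_2^{2} - \tfrac{15}{128}x_2 → -x_2^{5} - \tfrac{37}{20}x_2^{4} - \tfrac{7}{20}x_2^{3} + \tfrac{29}{40}x_2^{2} + \tfrac{9}{32}x_2
  leading term x_2^{5}: subtract (\tfrac{3}{16}x_2)·h_4 from -x_2^{5} - \tfrac{37}{20}x_2^{4} - \tfrac{7}{20}x_2^{3} + \tfrac{29}{40}x_2^{2} + \tfrac{9}{32}x_2 → -\tfrac{5}{4}x_2^{4} - \tfrac{3}{4}x_2^{3} + \tfrac{1}{2}x_2^{2} + \tfrac{9}{32}x_2
  leading term x_2^{4}: subtract (\tfrac{15}{64})·h_4 from -\tfrac{5}{4}x_2^{4} - \tfrac{3}{4}x_2^{3} + \tfrac{1}{2}x_2^{2} + \tfrac{9}{32}x_2 → 0
  remainder 0.

S(h_3,h_4): leading monomials are coprime, so the S-polynomial reduces to 0 (Buchberger's first criterion).
Every S-polynomial of the final basis reduces to 0, so we have a Gröbner basis.
Inter-reduce: drop elements whose leading term is divisible by another's, tail-reduce, and make monic.
Reduced Gröbner basis: {x_1 + \tfrac{16}{3}x_2^{3} + \tfrac{36}{5}x_2^{2} + \tfrac{34}{15}x_2, x_2^{4} + \tfrac{3}{5}x_2^{3} - \tfrac{2}{5}x_2^{2} - \tfrac{9}{40}x_2}.

The lex basis is triangular: the last element involves only x_2. Solving x_2^{4} + \tfrac{3}{5}x_2^{3} - \tfrac{2}{5}x_2^{2} - \tfrac{9}{40}x_2 = 0 gives x_2 ∈ {-1/2, 0, -1/20 + sqrt(181)/20, -sqrt(181)/20 - 1/20}; substituting each value into the earlier elements determines the remaining variables.
  x_2 = -1/2: the earlier basis element becomes x_1 = 0, giving x_1 = 0 — point (0, -1/2).
  x_2 = 0: the earlier basis element becomes x_1 = 0, giving x_1 = 0 — point (0, 0).
  x_2 = -1/20 + sqrt(181)/20: the earlier basis element becomes x_1 + sqrt(181)/5 + 14/5 = 0, giving x_1 = -14/5 - sqrt(181)/5 — point (-14/5 - sqrt(181)/5, -1/20 + sqrt(181)/20).
  x_2 = -sqrt(181)/20 - 1/20: the earlier basis element becomes x_1 - sqrt(181)/5 + 14/5 = 0, giving x_1 = -14/5 + sqrt(181)/5 — point (-14/5 + sqrt(181)/5, -sqrt(181)/20 - 1/20).

{(0, -1/2), (0, 0), (-14/5 - sqrt(181)/5, -1/20 + sqrt(181)/20), (-14/5 + sqrt(181)/5, -sqrt(181)/20 - 1/20)}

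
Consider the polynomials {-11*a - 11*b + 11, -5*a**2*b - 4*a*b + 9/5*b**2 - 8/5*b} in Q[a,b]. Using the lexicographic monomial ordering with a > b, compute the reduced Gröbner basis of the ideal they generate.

G = {a + b - 1, b**3 - 79/25*b**2 + 53/25*b}

f_1 = -11*a - 11*b + 11, LT = a.
f_2 = -5*a**2*b - 4*a*b + 9/5*b**2 - 8/5*b, LT = a**2*b.

S(f_1,f_2): lcm = a**2*b. S = a*b**2 - 9/5*a*b + 9/25*b**2 - 8/25*b.
  leading term a*b**2: subtract (-1/11*b**2)·f_1 from a*b**2 - 9/5*a*b + 9/25*b**2 - 8/25*b → -9/5*a*b - b**3 + 34/25*b**2 - 8/25*b
  leading term a*b: subtract (9/55*b)·f_1 from -9/5*a*b - b**3 + 34/25*b**2 - 8/25*b → -b**3 + 79/25*b**2 - 53/25*b
  leading term b**3: no divisor's leading term divides it; move -b**3 to the remainder.
  leading term b**2: no divisor's leading term divides it; move 79/25*b**2 to the remainder.
  leading term b: no divisor's leading term divides it; move -53/25*b to the remainder.
  remainder -b**3 + 79/25*b**2 - 53/25*b ≠ 0; add g_3 = -b**3 + 79/25*b**2 - 53/25*b to the basis.

S(f_1,g_3): leading monomials are coprime, so the S-polynomial reduces to 0 (Buchberger's first criterion).
S(f_2,g_3): lcm = a**2*b**3. S = 79/25*a**2*b**2 - 53/25*a**2*b + 4/5*a*b**3 - 9/25*b**4 + 8/25*b**3.
  leading term a**2*b**2: subtract (-79/275*a*b**2)·f_1 from 79/25*a**2*b**2 - 53/25*a**2*b + 4/5*a*b**3 - 9/25*b**4 + 8/25*b**3 → -53/25*a**2*b - 59/25*a*b**3 + 79/25*a*b**2 - 9/25*b**4 + 8/25*b**3
  leading term a**2*b: subtract (53/275*a*b)·f_1 from -53/25*a**2*b - 59/25*a*b**3 + 79/25*a*b**2 - 9/25*b**4 + 8/25*b**3 → -59/25*a*b**3 + 132/25*a*b**2 - 53/25*a*b - 9/25*b**4 + 8/25*b**3
  leading term a*b**3: subtract (59/275*b**3)·f_1 from -59/25*a*b**3 + 132/25*a*b**2 - 53/25*a*b - 9/25*b**4 + 8/25*b**3 → 132/25*a*b**2 - 53/25*a*b + 2*b**4 - 51/25*b**3
  leading term a*b**2: subtract (-12/25*b**2)·f_1 from 132/25*a*b**2 - 53/25*a*b + 2*b**4 - 51/25*b**3 → -53/25*a*b + 2*b**4 - 183/25*b**3 + 132/25*b**2
  leading term a*b: subtract (53/275*b)·f_1 from -53/25*a*b + 2*b**4 - 183/25*b**3 + 132/25*b**2 → 2*b**4 - 183/25*b**3 + 37/5*b**2 - 53/25*b
  leading term b**4: subtract (-2*b)·g_3 from 2*b**4 - 183/25*b**3 + 37/5*b**2 - 53/25*b → -b**3 + 79/25*b**2 - 53/25*b
  leading term b**3: subtract (1)·g_3 from -b**3 + 79/25*b**2 - 53/25*b → 0
  remainder 0.

Every S-polynomial of the final basis reduces to 0, so we have a Gröbner basis.
Inter-reduce: drop elements whose leading term is divisible by another's, tail-reduce, and make monic.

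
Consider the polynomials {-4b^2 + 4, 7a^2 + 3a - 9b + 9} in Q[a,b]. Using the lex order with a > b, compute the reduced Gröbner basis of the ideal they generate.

G = {a^2 + 3/7a - 9/7b + 9/7, b^2 - 1}

f_1 = -4b^2 + 4, LT = b^2.
f_2 = 7a^2 + 3a - 9b + 9, LT = a^2.

The S-polynomials (S(f_1,f_2)) all reduce to 0 modulo the current basis, so we have a Gröbner basis.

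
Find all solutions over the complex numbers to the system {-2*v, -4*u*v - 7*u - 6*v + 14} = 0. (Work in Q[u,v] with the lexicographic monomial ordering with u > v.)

{(2, 0)}

Compute a lex Gröbner basis by Buchberger's algorithm.
f_1 = -2*v, LT = v.
f_2 = -4*u*v - 7*u - 6*v + 14, LT = u*v.

S(f_1,f_2): lcm = u*v. S = -7/4*u - 3/2*v + 7/2.
  leading term u: no divisor's leading term divides it; move -7/4*u to the remainder.
  leading term v: subtract (3/4)·f_1 from -3/2*v + 7/2 → 7/2
  leading term 1: no divisor's leading term divides it; move 7/2 to the remainder.
  remainder -7/4*u + 7/2 ≠ 0; add h_3 = -7/4*u + 7/2 to the basis.

The other S-polynomials (S(f_1,h_3), S(f_2,h_3)) all reduce to 0 modulo the current basis, so we have a Gröbner basis.
Inter-reduce: drop elements whose leading term is divisible by another's, tail-reduce, and make monic.
Reduced Gröbner basis: {u - 2, v}.

Elimination: the polynomial v lies in the elimination ideal for v, so v ∈ {0}. For each such v, the remaining basis elements (now univariate) give the rest of the solution.
  v = 0: the earlier basis element becomes u - 2 = 0, giving u = 2 — point (2, 0).
Each listed point satisfies every original equation (direct substitution).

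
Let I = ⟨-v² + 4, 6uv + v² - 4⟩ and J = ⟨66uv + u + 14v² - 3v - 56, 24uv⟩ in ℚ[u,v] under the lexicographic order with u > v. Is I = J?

No, the ideals differ.

Since reduced Gröbner bases are canonical representatives of ideals under a given ordering, it suffices to compute and compare them.
Buchberger on the first generating set:
f_1 = -v² + 4, LT = v².
f_2 = 6uv + v² - 4, LT = uv.

S(f_1,f_2): lcm = uv². S = -4u - ⅙v³ + ⅔v.
  leading term u: no divisor's leading term divides it; move -4u to the remainder.
  leading term v³: subtract (⅙v)·f_1 from -⅙v³ + ⅔v → 0
  remainder -4u ≠ 0; add g_3 = -4u to the basis.

The other S-polynomials (S(f_1,g_3), S(f_2,g_3)) all reduce to 0 modulo the current basis, so we have a Gröbner basis.
Inter-reduce: drop elements whose leading term is divisible by another's, tail-reduce, and make monic.
Reduced Gröbner basis: {u, v² - 4}.

Buchberger on the second generating set:
h_1 = 66uv + u + 14v² - 3v - 56, LT = uv.
h_2 = 24uv, LT = uv.

S(h_1,h_2): lcm = uv. S = 1/66u + 7/33v² - 1/22v - 28/33.
  leading term u: no divisor's leading term divides it; move 1/66u to the remainder.
  leading term v²: no divisor's leading term divides it; move 7/33v² to the remainder.
  leading term v: no divisor's leading term divides it; move -1/22v to the remainder.
  leading term 1: no divisor's leading term divides it; move -28/33 to the remainder.
  remainder 1/66u + 7/33v² - 1/22v - 28/33 ≠ 0; add k_3 = 1/66u + 7/33v² - 1/22v - 28/33 to the basis.

S(h_1,k_3): lcm = uv. S = 1/66u - 14v³ + 106/33v² + 1231/22v - 28/33.
  leading term u: subtract (1)·k_3 from 1/66u - 14v³ + 106/33v² + 1231/22v - 28/33 → -14v³ + 3v² + 56v
  leading term v³: no divisor's leading term divides it; move -14v³ to the remainder.
  leading term v²: no divisor's leading term divides it; move 3v² to the remainder.
  leading term v: no divisor's leading term divides it; move 56v to the remainder.
  remainder -14v³ + 3v² + 56v ≠ 0; add k_4 = -14v³ + 3v² + 56v to the basis.

The other S-polynomials (S(h_2,k_3), S(h_1,k_4), S(h_2,k_4), S(k_3,k_4)) all reduce to 0 modulo the current basis, so we have a Gröbner basis.
Inter-reduce: drop elements whose leading term is divisible by another's, tail-reduce, and make monic.
Reduced Gröbner basis: {u + 14v² - 3v - 56, v³ - 3/14v² - 4v}.

The bases are distinct; the ideals are different.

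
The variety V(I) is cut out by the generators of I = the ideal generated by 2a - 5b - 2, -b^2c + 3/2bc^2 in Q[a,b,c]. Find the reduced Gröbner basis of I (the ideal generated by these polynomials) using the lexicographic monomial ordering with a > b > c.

G = {a - 5/2b - 1, b^2c - 3/2bc^2}

This is the nonlinear analogue of row-reducing a linear system.

f_1 = 2a - 5b - 2, LT = a.
f_2 = -b^2c + 3/2bc^2, LT = b^2c.

The S-polynomials (S(f_1,f_2)) all reduce to 0 modulo the current basis, so we have a Gröbner basis.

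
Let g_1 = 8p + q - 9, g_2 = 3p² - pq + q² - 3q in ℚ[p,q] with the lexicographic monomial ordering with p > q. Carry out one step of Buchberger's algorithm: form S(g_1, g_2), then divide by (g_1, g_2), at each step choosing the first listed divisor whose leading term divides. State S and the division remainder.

S(g_1, g_2) = 11/24pq - 9/8p - ⅓q² + q; remainder on division = -25/64q² + 53/32q - 81/64.

lcm(LM(g_1), LM(g_2)) = p².
S = (lcm/LT(g_1))·g_1 − (lcm/LT(g_2))·g_2 = 11/24pq - 9/8p - ⅓q² + q.
Reduce S modulo (g_1, g_2) in that order:
  leading term pq: subtract (11/192q)·g_1 from 11/24pq - 9/8p - ⅓q² + q → -9/8p - 25/64q² + 97/64q
  leading term p: subtract (-9/64)·g_1 from -9/8p - 25/64q² + 97/64q → -25/64q² + 53/32q - 81/64
  leading term q²: no divisor's leading term divides it; move -25/64q² to the remainder.
  leading term q: no divisor's leading term divides it; move 53/32q to the remainder.
  leading term 1: no divisor's leading term divides it; move -81/64 to the remainder.
The remainder -25/64q² + 53/32q - 81/64 is nonzero, so it would be added as the next basis element.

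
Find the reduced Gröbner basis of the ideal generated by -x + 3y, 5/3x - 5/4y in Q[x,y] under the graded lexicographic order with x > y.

G = {x, y}

This is the nonlinear analogue of row-reducing a linear system.

f_1 = -x + 3y, LT = x.
f_2 = 5/3x - 5/4y, LT = x.

S(f_1,f_2): lcm = x. S = -9/4y.
  reduce S modulo (f_1, f_2):
  remainder -9/4y ≠ 0; add g_3 = -9/4y to the basis.

The other S-polynomials (S(f_1,g_3), S(f_2,g_3)) all reduce to 0 modulo the current basis, so we have a Gröbner basis.
Inter-reduce: drop elements whose leading term is divisible by another's, tail-reduce, and make monic.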